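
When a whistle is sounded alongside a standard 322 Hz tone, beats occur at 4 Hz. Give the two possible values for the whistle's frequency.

|f − 322| = 4, so f = 322 ± 4.

318 Hz or 326 Hz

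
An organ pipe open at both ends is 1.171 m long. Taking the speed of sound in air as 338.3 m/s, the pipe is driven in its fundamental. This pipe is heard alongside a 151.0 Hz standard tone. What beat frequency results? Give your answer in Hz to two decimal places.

Open pipe: f_n = n·v/(2L) = 1·338.3/(2·1.171) = 144.4492 Hz.
f_beat = |144.4492 − 151.0| = 6.55 Hz.

6.55 Hz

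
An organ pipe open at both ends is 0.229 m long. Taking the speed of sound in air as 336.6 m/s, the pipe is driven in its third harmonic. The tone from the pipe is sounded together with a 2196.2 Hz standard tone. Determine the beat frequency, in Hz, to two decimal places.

8.60 Hz

Open pipe: f_n = n·v/(2L) = 3·336.6/(2·0.229) = 2204.8035 Hz.
f_beat = |2204.8035 − 2196.2| = 8.60 Hz.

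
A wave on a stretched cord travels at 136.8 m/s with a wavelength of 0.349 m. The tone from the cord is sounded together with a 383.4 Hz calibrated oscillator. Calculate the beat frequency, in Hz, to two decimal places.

Source frequency f = v/λ = 136.8/0.349 = 391.9771 Hz.
f_beat = |391.9771 − 383.4| = 8.58 Hz.

8.58 Hz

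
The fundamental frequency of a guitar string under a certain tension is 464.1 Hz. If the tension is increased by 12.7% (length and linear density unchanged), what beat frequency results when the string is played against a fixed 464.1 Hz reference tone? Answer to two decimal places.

For a string, f ∝ √T, so the new frequency is 464.1·√1.127 = 492.6897 Hz.
f_beat = |492.6897 − 464.1| = 28.59 Hz.

28.59 Hz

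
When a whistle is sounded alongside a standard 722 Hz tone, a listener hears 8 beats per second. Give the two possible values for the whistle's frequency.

|f − 722| = 8, so f = 722 ± 8.

714 Hz or 730 Hz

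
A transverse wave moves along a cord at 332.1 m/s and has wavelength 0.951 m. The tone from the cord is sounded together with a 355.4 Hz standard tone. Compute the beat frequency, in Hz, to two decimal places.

6.19 Hz

Source frequency f = v/λ = 332.1/0.951 = 349.2114 Hz.
f_beat = |349.2114 − 355.4| = 6.19 Hz.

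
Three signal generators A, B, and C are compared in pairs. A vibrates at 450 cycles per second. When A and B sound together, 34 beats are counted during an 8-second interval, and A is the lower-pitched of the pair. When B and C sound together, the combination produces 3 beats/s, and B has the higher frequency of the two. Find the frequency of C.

A–B: Beat frequency = 34/8 = 4.25 Hz.
B is above A, so f_B = 450 + 4.25 = 454.25 Hz.
C is below B, so f_C = 454.25 − 3 = 451.25 Hz.

451.25 Hz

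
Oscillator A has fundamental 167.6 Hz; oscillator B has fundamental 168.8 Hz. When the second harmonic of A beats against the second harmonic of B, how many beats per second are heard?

Second harmonic of the first: 2·167.6 = 335.2 Hz.
Second harmonic of the second: 2·168.8 = 337.6 Hz.
f_beat = |335.2 − 337.6| = 2.4 Hz.

2.4 Hz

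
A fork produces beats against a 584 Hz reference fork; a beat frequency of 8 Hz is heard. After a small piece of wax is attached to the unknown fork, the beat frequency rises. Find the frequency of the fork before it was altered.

576 Hz

|f − 584| = 8, so the fork was at either 576 Hz or 592 Hz.
Loading a fork with wax lowers its frequency; the adjustment lowers the fork's frequency.
The beat rate rose, so the adjustment moved the fork further from 584 Hz — it was already below the reference.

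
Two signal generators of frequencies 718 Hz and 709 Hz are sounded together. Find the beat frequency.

f_beat = |f₁ − f₂|.
|718 − 709| = 9 Hz.

9 Hz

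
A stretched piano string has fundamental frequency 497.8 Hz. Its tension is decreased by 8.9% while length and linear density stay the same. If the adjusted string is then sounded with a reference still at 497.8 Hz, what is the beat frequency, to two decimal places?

For a string, f ∝ √T, so the new frequency is 497.8·√0.911 = 475.1318 Hz.
f_beat = |475.1318 − 497.8| = 22.67 Hz.

22.67 Hz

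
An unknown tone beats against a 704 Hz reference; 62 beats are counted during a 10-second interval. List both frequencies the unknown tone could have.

Beat frequency = 62/10 = 6.2 Hz.
|f − 704| = 6.2, so f = 704 ± 6.2.

697.8 Hz or 710.2 Hz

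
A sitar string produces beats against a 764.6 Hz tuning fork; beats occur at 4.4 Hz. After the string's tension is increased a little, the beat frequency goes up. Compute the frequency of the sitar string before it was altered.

|f − 764.6| = 4.4, so the sitar string was at either 760.2 Hz or 769 Hz.
Higher tension means higher frequency; the adjustment raises the sitar string's frequency.
The beat rate rose, so the adjustment moved the sitar string further from 764.6 Hz — it was already above the reference.

769 Hz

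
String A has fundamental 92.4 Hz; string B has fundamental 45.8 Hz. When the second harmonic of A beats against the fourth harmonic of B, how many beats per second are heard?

Second harmonic of the first: 2·92.4 = 184.8 Hz.
Fourth harmonic of the second: 4·45.8 = 183.2 Hz.
f_beat = |184.8 − 183.2| = 1.6 Hz.

1.6 Hz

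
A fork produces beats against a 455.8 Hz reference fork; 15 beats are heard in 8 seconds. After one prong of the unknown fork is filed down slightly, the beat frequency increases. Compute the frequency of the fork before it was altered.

Beat frequency = 15/8 = 1.875 Hz.
|f − 455.8| = 1.875, so the fork was at either 453.925 Hz or 457.675 Hz.
Filing a prong removes mass and raises the fork's frequency; the adjustment raises the fork's frequency.
The beat rate rose, so the adjustment moved the fork further from 455.8 Hz — it was already above the reference.

457.675 Hz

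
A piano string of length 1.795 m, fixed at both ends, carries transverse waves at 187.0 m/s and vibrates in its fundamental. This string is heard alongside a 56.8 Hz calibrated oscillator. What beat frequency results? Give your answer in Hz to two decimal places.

For a string fixed at both ends, f_n = n·v/(2L) = 1·187.0/(2·1.795) = 52.0891 Hz.
f_beat = |52.0891 − 56.8| = 4.71 Hz.

4.71 Hz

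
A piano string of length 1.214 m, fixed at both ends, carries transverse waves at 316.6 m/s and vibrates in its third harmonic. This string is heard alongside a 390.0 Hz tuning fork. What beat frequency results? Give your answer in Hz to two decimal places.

1.19 Hz

For a string fixed at both ends, f_n = n·v/(2L) = 3·316.6/(2·1.214) = 391.1862 Hz.
f_beat = |391.1862 − 390.0| = 1.19 Hz.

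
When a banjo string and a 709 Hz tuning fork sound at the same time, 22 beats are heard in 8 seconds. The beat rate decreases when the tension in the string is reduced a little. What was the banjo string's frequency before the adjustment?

Beat frequency = 22/8 = 2.75 Hz.
|f − 709| = 2.75, so the banjo string was at either 706.25 Hz or 711.75 Hz.
Lower tension means lower frequency; the adjustment lowers the banjo string's frequency.
The beat rate fell, so the adjustment moved the banjo string toward 709 Hz — it must have started above the reference.

711.75 Hz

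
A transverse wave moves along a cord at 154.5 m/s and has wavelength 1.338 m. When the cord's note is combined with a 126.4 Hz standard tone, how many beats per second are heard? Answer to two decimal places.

Source frequency f = v/λ = 154.5/1.338 = 115.4709 Hz.
f_beat = |115.4709 − 126.4| = 10.93 Hz.

10.93 Hz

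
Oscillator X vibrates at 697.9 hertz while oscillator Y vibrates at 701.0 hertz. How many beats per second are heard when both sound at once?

The beat frequency equals the magnitude of the frequency difference.
|697.9 − 701.0| = 3.1 Hz.

3.1 Hz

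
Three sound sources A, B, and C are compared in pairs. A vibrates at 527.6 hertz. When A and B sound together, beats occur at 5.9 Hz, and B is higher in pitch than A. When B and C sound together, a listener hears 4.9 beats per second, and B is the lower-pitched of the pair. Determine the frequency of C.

538.4 Hz

B is above A, so f_B = 527.6 + 5.9 = 533.5 Hz.
C is above B, so f_C = 533.5 + 4.9 = 538.4 Hz.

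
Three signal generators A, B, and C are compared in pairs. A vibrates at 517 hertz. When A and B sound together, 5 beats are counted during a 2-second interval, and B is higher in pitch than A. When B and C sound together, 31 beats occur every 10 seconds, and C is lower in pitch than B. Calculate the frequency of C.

516.4 Hz

A–B: Beat frequency = 5/2 = 2.5 Hz.
B is above A, so f_B = 517 + 2.5 = 519.5 Hz.
B–C: Beat frequency = 31/10 = 3.1 Hz.
C is below B, so f_C = 519.5 − 3.1 = 516.4 Hz.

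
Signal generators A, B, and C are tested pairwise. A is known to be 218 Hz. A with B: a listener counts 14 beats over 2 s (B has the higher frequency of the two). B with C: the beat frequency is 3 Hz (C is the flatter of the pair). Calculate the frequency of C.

A–B: Beat frequency = 14/2 = 7 Hz.
B is above A, so f_B = 218 + 7 = 225 Hz.
C is below B, so f_C = 225 − 3 = 222 Hz.

222 Hz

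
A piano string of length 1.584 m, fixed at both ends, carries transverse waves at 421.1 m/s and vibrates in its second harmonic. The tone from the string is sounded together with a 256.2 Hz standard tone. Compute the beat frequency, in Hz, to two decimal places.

For a string fixed at both ends, f_n = n·v/(2L) = 2·421.1/(2·1.584) = 265.8460 Hz.
f_beat = |265.8460 − 256.2| = 9.65 Hz.

9.65 Hz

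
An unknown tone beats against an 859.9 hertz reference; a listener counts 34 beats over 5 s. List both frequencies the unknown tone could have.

Beat frequency = 34/5 = 6.8 Hz.
|f − 859.9| = 6.8, so f = 859.9 ± 6.8.

853.1 Hz or 866.7 Hz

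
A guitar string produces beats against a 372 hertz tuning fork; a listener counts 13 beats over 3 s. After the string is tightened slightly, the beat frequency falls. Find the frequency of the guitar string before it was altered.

367.6667 Hz

Beat frequency = 13/3 = 4.3333 Hz.
|f − 372| = 4.3333, so the guitar string was at either 367.6667 Hz or 376.3333 Hz.
Increasing tension raises a string's frequency; the adjustment raises the guitar string's frequency.
The beat rate fell, so the adjustment moved the guitar string toward 372 Hz — it must have started below the reference.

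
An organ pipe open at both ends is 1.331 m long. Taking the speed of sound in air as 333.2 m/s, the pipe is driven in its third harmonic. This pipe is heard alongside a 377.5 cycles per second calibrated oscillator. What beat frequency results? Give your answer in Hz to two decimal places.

Open pipe: f_n = n·v/(2L) = 3·333.2/(2·1.331) = 375.5071 Hz.
f_beat = |375.5071 − 377.5| = 1.99 Hz.

1.99 Hz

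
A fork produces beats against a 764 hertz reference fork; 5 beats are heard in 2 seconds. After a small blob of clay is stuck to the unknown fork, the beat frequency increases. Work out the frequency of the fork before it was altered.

761.5 Hz

Beat frequency = 5/2 = 2.5 Hz.
|f − 764| = 2.5, so the fork was at either 761.5 Hz or 766.5 Hz.
Adding mass to a fork lowers its frequency; the adjustment lowers the fork's frequency.
The beat rate rose, so the adjustment moved the fork further from 764 Hz — it was already below the reference.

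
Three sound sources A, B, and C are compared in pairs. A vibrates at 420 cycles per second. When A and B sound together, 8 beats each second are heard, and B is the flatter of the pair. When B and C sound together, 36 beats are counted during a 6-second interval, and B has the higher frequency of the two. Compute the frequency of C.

B is below A, so f_B = 420 − 8 = 412 Hz.
B–C: Beat frequency = 36/6 = 6 Hz.
C is below B, so f_C = 412 − 6 = 406 Hz.

406 Hz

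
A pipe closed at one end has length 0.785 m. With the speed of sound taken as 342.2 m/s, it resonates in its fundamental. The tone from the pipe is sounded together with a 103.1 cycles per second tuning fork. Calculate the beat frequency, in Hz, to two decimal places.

Closed pipe (odd harmonics): f_n = n·v/(4L) = 1·342.2/(4·0.785) = 108.9809 Hz.
f_beat = |108.9809 − 103.1| = 5.88 Hz.

5.88 Hz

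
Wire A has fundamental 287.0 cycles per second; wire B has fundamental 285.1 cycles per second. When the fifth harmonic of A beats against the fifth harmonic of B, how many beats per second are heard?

Fifth harmonic of the first: 5·287.0 = 1435.0 Hz.
Fifth harmonic of the second: 5·285.1 = 1425.5 Hz.
f_beat = |1435.0 − 1425.5| = 9.5 Hz.

9.5 Hz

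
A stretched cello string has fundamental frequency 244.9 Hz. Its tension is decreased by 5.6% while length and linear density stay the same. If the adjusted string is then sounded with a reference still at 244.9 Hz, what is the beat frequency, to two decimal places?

6.96 Hz

For a string, f ∝ √T, so the new frequency is 244.9·√0.944 = 237.9440 Hz.
f_beat = |237.9440 − 244.9| = 6.96 Hz.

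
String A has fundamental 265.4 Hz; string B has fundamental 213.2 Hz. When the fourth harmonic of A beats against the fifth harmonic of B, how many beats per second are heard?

Fourth harmonic of the first: 4·265.4 = 1061.6 Hz.
Fifth harmonic of the second: 5·213.2 = 1066.0 Hz.
f_beat = |1061.6 − 1066.0| = 4.4 Hz.

4.4 Hz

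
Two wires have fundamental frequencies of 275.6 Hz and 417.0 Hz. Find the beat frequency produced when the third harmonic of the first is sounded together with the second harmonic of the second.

Third harmonic of the first: 3·275.6 = 826.8 Hz.
Second harmonic of the second: 2·417.0 = 834.0 Hz.
f_beat = |826.8 − 834.0| = 7.2 Hz.

7.2 Hz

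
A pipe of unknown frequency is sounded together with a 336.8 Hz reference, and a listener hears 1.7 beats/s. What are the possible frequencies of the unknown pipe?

335.1 Hz or 338.5 Hz

|f − 336.8| = 1.7, so f = 336.8 ± 1.7.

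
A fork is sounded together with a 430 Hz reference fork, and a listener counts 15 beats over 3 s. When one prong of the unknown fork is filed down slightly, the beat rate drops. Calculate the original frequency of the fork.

Beat frequency = 15/3 = 5 Hz.
|f − 430| = 5, so the fork was at either 425 Hz or 435 Hz.
Filing a prong removes mass and raises the fork's frequency; the adjustment raises the fork's frequency.
The beat rate fell, so the adjustment moved the fork toward 430 Hz — it must have started below the reference.

425 Hz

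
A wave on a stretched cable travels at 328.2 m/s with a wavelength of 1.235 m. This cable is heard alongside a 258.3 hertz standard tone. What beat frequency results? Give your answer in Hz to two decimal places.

7.45 Hz

Source frequency f = v/λ = 328.2/1.235 = 265.7490 Hz.
f_beat = |265.7490 − 258.3| = 7.45 Hz.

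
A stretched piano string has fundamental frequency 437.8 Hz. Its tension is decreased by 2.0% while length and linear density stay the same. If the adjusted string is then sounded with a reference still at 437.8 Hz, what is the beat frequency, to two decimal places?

4.40 Hz

For a string, f ∝ √T, so the new frequency is 437.8·√0.980 = 433.3999 Hz.
f_beat = |433.3999 − 437.8| = 4.40 Hz.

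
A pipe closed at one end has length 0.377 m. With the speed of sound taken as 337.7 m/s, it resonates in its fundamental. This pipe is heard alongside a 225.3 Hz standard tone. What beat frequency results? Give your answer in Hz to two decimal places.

1.36 Hz

Closed pipe (odd harmonics): f_n = n·v/(4L) = 1·337.7/(4·0.377) = 223.9390 Hz.
f_beat = |223.9390 − 225.3| = 1.36 Hz.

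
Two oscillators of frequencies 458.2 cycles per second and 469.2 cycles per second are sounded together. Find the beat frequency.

11 Hz

f_beat = |f₁ − f₂|.
|458.2 − 469.2| = 11 Hz.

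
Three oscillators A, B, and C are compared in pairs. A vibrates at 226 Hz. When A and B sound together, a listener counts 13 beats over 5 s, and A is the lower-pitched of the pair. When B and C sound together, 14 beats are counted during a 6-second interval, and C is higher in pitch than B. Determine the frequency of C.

A–B: Beat frequency = 13/5 = 2.6 Hz.
B is above A, so f_B = 226 + 2.6 = 228.6 Hz.
B–C: Beat frequency = 14/6 = 2.3333 Hz.
C is above B, so f_C = 228.6 + 2.3333 = 230.9333 Hz.

230.9333 Hz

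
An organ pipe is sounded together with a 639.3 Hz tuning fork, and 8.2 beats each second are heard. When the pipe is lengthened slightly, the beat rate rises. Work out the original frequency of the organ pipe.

631.1 Hz

|f − 639.3| = 8.2, so the organ pipe was at either 631.1 Hz or 647.5 Hz.
A longer pipe has a lower fundamental; the adjustment lowers the organ pipe's frequency.
The beat rate rose, so the adjustment moved the organ pipe further from 639.3 Hz — it was already below the reference.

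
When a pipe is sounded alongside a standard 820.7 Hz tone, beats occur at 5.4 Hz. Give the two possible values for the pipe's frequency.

815.3 Hz or 826.1 Hz

|f − 820.7| = 5.4, so f = 820.7 ± 5.4.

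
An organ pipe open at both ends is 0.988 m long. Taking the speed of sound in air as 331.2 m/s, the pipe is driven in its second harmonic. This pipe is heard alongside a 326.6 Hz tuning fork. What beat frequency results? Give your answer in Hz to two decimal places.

Open pipe: f_n = n·v/(2L) = 2·331.2/(2·0.988) = 335.2227 Hz.
f_beat = |335.2227 − 326.6| = 8.62 Hz.

8.62 Hz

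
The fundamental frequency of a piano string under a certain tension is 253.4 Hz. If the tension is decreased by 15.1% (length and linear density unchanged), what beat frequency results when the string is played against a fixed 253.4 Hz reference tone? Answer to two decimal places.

19.91 Hz

For a string, f ∝ √T, so the new frequency is 253.4·√0.849 = 233.4858 Hz.
f_beat = |233.4858 − 253.4| = 19.91 Hz.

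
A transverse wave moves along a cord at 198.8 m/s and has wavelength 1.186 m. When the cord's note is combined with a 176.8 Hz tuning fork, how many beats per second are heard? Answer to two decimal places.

Source frequency f = v/λ = 198.8/1.186 = 167.6223 Hz.
f_beat = |167.6223 − 176.8| = 9.18 Hz.

9.18 Hz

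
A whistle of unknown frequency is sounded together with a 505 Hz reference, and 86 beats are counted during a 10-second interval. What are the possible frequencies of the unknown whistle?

Beat frequency = 86/10 = 8.6 Hz.
|f − 505| = 8.6, so f = 505 ± 8.6.

496.4 Hz or 513.6 Hz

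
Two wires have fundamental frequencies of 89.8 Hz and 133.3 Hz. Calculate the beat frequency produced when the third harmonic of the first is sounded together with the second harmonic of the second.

Third harmonic of the first: 3·89.8 = 269.4 Hz.
Second harmonic of the second: 2·133.3 = 266.6 Hz.
f_beat = |269.4 − 266.6| = 2.8 Hz.

2.8 Hz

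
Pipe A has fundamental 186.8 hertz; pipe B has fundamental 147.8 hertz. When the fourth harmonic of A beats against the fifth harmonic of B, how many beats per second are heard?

8.2 Hz

Fourth harmonic of the first: 4·186.8 = 747.2 Hz.
Fifth harmonic of the second: 5·147.8 = 739.0 Hz.
f_beat = |747.2 − 739.0| = 8.2 Hz.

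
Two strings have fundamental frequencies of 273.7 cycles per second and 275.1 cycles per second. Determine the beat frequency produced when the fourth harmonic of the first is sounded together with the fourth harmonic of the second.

Fourth harmonic of the first: 4·273.7 = 1094.8 Hz.
Fourth harmonic of the second: 4·275.1 = 1100.4 Hz.
f_beat = |1094.8 − 1100.4| = 5.6 Hz.

5.6 Hz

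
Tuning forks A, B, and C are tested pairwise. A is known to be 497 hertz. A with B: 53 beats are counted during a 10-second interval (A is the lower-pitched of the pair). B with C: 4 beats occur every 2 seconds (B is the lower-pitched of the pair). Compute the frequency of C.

504.3 Hz

A–B: Beat frequency = 53/10 = 5.3 Hz.
B is above A, so f_B = 497 + 5.3 = 502.3 Hz.
B–C: Beat frequency = 4/2 = 2 Hz.
C is above B, so f_C = 502.3 + 2 = 504.3 Hz.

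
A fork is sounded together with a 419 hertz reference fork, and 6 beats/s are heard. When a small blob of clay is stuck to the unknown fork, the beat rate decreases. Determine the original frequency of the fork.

|f − 419| = 6, so the fork was at either 413 Hz or 425 Hz.
Adding mass to a fork lowers its frequency; the adjustment lowers the fork's frequency.
The beat rate fell, so the adjustment moved the fork toward 419 Hz — it must have started above the reference.

425 Hz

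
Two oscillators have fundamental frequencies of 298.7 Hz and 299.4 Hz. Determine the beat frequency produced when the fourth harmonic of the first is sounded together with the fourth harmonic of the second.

2.8 Hz

Fourth harmonic of the first: 4·298.7 = 1194.8 Hz.
Fourth harmonic of the second: 4·299.4 = 1197.6 Hz.
f_beat = |1194.8 − 1197.6| = 2.8 Hz.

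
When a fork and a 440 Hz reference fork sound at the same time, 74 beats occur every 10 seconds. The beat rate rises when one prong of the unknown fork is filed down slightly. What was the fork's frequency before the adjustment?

447.4 Hz

Beat frequency = 74/10 = 7.4 Hz.
|f − 440| = 7.4, so the fork was at either 432.6 Hz or 447.4 Hz.
Filing a prong removes mass and raises the fork's frequency; the adjustment raises the fork's frequency.
The beat rate rose, so the adjustment moved the fork further from 440 Hz — it was already above the reference.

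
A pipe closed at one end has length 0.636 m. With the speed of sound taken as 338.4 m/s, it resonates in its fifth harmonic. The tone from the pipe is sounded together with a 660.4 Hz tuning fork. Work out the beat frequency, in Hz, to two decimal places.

Closed pipe (odd harmonics): f_n = n·v/(4L) = 5·338.4/(4·0.636) = 665.0943 Hz.
f_beat = |665.0943 − 660.4| = 4.69 Hz.

4.69 Hz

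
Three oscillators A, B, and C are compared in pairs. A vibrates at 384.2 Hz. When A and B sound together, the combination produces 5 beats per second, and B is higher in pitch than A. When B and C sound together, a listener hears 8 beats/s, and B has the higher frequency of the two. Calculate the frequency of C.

B is above A, so f_B = 384.2 + 5 = 389.2 Hz.
C is below B, so f_C = 389.2 − 8 = 381.2 Hz.

381.2 Hz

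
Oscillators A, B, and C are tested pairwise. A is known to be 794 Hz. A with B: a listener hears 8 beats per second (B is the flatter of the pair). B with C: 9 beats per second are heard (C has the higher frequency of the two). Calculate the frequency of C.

795 Hz

B is below A, so f_B = 794 − 8 = 786 Hz.
C is above B, so f_C = 786 + 9 = 795 Hz.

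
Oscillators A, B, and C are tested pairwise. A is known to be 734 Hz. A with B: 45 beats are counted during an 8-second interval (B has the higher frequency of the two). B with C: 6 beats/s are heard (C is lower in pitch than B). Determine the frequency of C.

733.625 Hz

A–B: Beat frequency = 45/8 = 5.625 Hz.
B is above A, so f_B = 734 + 5.625 = 739.625 Hz.
C is below B, so f_C = 739.625 − 6 = 733.625 Hz.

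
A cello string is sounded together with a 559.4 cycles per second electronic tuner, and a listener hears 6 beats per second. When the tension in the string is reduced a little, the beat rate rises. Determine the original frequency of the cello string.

553.4 Hz

|f − 559.4| = 6, so the cello string was at either 553.4 Hz or 565.4 Hz.
Lower tension means lower frequency; the adjustment lowers the cello string's frequency.
The beat rate rose, so the adjustment moved the cello string further from 559.4 Hz — it was already below the reference.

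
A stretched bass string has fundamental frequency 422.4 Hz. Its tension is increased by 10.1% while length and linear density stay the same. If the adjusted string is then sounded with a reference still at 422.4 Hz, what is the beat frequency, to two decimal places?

For a string, f ∝ √T, so the new frequency is 422.4·√1.101 = 443.2182 Hz.
f_beat = |443.2182 − 422.4| = 20.82 Hz.

20.82 Hz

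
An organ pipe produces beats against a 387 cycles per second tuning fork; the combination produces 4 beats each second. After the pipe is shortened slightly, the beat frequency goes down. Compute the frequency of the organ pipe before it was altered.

383 Hz

|f − 387| = 4, so the organ pipe was at either 383 Hz or 391 Hz.
A shorter pipe has a higher fundamental; the adjustment raises the organ pipe's frequency.
The beat rate fell, so the adjustment moved the organ pipe toward 387 Hz — it must have started below the reference.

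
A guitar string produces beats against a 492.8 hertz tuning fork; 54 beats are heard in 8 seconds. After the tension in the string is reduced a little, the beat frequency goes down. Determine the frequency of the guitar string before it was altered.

Beat frequency = 54/8 = 6.75 Hz.
|f − 492.8| = 6.75, so the guitar string was at either 486.05 Hz or 499.55 Hz.
Lower tension means lower frequency; the adjustment lowers the guitar string's frequency.
The beat rate fell, so the adjustment moved the guitar string toward 492.8 Hz — it must have started above the reference.

499.55 Hz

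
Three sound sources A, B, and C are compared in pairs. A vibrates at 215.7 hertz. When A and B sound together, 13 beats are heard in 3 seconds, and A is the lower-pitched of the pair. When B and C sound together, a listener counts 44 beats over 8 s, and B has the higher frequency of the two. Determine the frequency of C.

A–B: Beat frequency = 13/3 = 4.3333 Hz.
B is above A, so f_B = 215.7 + 4.3333 = 220.0333 Hz.
B–C: Beat frequency = 44/8 = 5.5 Hz.
C is below B, so f_C = 220.0333 − 5.5 = 214.5333 Hz.

214.5333 Hz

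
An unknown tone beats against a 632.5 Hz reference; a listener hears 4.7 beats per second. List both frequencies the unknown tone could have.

|f − 632.5| = 4.7, so f = 632.5 ± 4.7.

627.8 Hz or 637.2 Hz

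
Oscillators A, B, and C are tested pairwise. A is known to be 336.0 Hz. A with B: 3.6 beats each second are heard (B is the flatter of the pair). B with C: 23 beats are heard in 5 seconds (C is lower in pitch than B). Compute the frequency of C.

327.8 Hz

B is below A, so f_B = 336.0 − 3.6 = 332.4 Hz.
B–C: Beat frequency = 23/5 = 4.6 Hz.
C is below B, so f_C = 332.4 − 4.6 = 327.8 Hz.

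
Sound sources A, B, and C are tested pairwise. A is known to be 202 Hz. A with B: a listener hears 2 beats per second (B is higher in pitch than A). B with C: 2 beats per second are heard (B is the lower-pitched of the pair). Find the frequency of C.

206 Hz

B is above A, so f_B = 202 + 2 = 204 Hz.
C is above B, so f_C = 204 + 2 = 206 Hz.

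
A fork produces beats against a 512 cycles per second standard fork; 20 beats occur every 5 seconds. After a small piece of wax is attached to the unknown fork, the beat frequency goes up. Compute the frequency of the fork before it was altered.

Beat frequency = 20/5 = 4 Hz.
|f − 512| = 4, so the fork was at either 508 Hz or 516 Hz.
Loading a fork with wax lowers its frequency; the adjustment lowers the fork's frequency.
The beat rate rose, so the adjustment moved the fork further from 512 Hz — it was already below the reference.

508 Hz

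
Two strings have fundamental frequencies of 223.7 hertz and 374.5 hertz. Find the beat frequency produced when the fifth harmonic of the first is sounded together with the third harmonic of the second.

Fifth harmonic of the first: 5·223.7 = 1118.5 Hz.
Third harmonic of the second: 3·374.5 = 1123.5 Hz.
f_beat = |1118.5 − 1123.5| = 5.0 Hz.

5.0 Hz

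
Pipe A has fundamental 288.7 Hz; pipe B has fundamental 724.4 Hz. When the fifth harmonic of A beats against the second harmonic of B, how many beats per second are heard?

Fifth harmonic of the first: 5·288.7 = 1443.5 Hz.
Second harmonic of the second: 2·724.4 = 1448.8 Hz.
f_beat = |1443.5 − 1448.8| = 5.3 Hz.

5.3 Hz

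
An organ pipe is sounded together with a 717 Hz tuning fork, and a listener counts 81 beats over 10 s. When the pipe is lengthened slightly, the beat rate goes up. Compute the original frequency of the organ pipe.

Beat frequency = 81/10 = 8.1 Hz.
|f − 717| = 8.1, so the organ pipe was at either 708.9 Hz or 725.1 Hz.
A longer pipe has a lower fundamental; the adjustment lowers the organ pipe's frequency.
The beat rate rose, so the adjustment moved the organ pipe further from 717 Hz — it was already below the reference.

708.9 Hz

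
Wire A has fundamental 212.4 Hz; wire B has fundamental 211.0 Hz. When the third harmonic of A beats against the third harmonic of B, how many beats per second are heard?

Third harmonic of the first: 3·212.4 = 637.2 Hz.
Third harmonic of the second: 3·211.0 = 633.0 Hz.
f_beat = |637.2 − 633.0| = 4.2 Hz.

4.2 Hz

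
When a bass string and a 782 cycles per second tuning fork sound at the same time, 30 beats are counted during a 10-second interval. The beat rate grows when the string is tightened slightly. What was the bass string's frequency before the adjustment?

785 Hz

Beat frequency = 30/10 = 3 Hz.
|f − 782| = 3, so the bass string was at either 779 Hz or 785 Hz.
Increasing tension raises a string's frequency; the adjustment raises the bass string's frequency.
The beat rate rose, so the adjustment moved the bass string further from 782 Hz — it was already above the reference.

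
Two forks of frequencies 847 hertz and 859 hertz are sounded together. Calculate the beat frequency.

f_beat = |f₁ − f₂|.
|847 − 859| = 12 Hz.

12 Hz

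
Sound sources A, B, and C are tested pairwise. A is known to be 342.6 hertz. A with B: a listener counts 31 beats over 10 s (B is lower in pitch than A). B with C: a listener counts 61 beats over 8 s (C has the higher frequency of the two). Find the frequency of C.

A–B: Beat frequency = 31/10 = 3.1 Hz.
B is below A, so f_B = 342.6 − 3.1 = 339.5 Hz.
B–C: Beat frequency = 61/8 = 7.625 Hz.
C is above B, so f_C = 339.5 + 7.625 = 347.125 Hz.

347.125 Hz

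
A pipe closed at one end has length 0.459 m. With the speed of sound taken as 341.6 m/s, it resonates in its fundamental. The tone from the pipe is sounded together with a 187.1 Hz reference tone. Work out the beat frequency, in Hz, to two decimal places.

1.04 Hz

Closed pipe (odd harmonics): f_n = n·v/(4L) = 1·341.6/(4·0.459) = 186.0566 Hz.
f_beat = |186.0566 − 187.1| = 1.04 Hz.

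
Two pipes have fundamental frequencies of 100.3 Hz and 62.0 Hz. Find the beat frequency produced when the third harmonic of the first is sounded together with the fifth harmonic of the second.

Third harmonic of the first: 3·100.3 = 300.9 Hz.
Fifth harmonic of the second: 5·62.0 = 310.0 Hz.
f_beat = |300.9 − 310.0| = 9.1 Hz.

9.1 Hz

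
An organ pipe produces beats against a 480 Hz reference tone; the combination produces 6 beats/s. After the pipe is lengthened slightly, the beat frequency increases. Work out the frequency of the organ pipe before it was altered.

|f − 480| = 6, so the organ pipe was at either 474 Hz or 486 Hz.
A longer pipe has a lower fundamental; the adjustment lowers the organ pipe's frequency.
The beat rate rose, so the adjustment moved the organ pipe further from 480 Hz — it was already below the reference.

474 Hz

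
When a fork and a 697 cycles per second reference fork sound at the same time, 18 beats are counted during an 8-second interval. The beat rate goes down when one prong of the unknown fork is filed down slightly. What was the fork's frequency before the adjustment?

Beat frequency = 18/8 = 2.25 Hz.
|f − 697| = 2.25, so the fork was at either 694.75 Hz or 699.25 Hz.
Filing a prong removes mass and raises the fork's frequency; the adjustment raises the fork's frequency.
The beat rate fell, so the adjustment moved the fork toward 697 Hz — it must have started below the reference.

694.75 Hz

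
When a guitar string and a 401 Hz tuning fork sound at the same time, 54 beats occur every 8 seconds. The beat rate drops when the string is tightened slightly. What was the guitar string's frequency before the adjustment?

394.25 Hz

Beat frequency = 54/8 = 6.75 Hz.
|f − 401| = 6.75, so the guitar string was at either 394.25 Hz or 407.75 Hz.
Increasing tension raises a string's frequency; the adjustment raises the guitar string's frequency.
The beat rate fell, so the adjustment moved the guitar string toward 401 Hz — it must have started below the reference.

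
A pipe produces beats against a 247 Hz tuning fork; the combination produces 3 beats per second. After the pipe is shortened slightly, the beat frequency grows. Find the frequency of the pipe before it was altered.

250 Hz

|f − 247| = 3, so the pipe was at either 244 Hz or 250 Hz.
A shorter pipe has a higher fundamental; the adjustment raises the pipe's frequency.
The beat rate rose, so the adjustment moved the pipe further from 247 Hz — it was already above the reference.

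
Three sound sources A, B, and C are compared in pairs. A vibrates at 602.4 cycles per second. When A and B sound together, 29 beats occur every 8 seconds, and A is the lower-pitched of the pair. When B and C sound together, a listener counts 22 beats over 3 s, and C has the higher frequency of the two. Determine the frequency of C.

613.3583 Hz

A–B: Beat frequency = 29/8 = 3.625 Hz.
B is above A, so f_B = 602.4 + 3.625 = 606.025 Hz.
B–C: Beat frequency = 22/3 = 7.3333 Hz.
C is above B, so f_C = 606.025 + 7.3333 = 613.3583 Hz.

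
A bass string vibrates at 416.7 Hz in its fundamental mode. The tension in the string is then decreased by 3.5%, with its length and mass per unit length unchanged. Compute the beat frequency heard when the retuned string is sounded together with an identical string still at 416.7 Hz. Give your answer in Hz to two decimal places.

7.36 Hz

For a string, f ∝ √T, so the new frequency is 416.7·√0.965 = 409.3428 Hz.
f_beat = |409.3428 − 416.7| = 7.36 Hz.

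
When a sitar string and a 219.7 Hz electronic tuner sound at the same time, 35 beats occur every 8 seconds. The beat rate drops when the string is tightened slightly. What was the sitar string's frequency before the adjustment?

215.325 Hz

Beat frequency = 35/8 = 4.375 Hz.
|f − 219.7| = 4.375, so the sitar string was at either 215.325 Hz or 224.075 Hz.
Increasing tension raises a string's frequency; the adjustment raises the sitar string's frequency.
The beat rate fell, so the adjustment moved the sitar string toward 219.7 Hz — it must have started below the reference.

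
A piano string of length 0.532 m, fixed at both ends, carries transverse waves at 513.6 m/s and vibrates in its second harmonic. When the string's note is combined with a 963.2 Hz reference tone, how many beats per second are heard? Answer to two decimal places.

2.21 Hz

For a string fixed at both ends, f_n = n·v/(2L) = 2·513.6/(2·0.532) = 965.4135 Hz.
f_beat = |965.4135 − 963.2| = 2.21 Hz.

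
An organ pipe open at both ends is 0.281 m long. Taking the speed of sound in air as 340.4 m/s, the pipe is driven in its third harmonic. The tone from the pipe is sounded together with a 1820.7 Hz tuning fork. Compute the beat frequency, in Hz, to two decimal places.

3.62 Hz

Open pipe: f_n = n·v/(2L) = 3·340.4/(2·0.281) = 1817.0819 Hz.
f_beat = |1817.0819 − 1820.7| = 3.62 Hz.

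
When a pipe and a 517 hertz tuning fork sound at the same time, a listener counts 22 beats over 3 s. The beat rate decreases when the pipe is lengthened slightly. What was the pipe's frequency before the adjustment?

524.3333 Hz

Beat frequency = 22/3 = 7.3333 Hz.
|f − 517| = 7.3333, so the pipe was at either 509.6667 Hz or 524.3333 Hz.
A longer pipe has a lower fundamental; the adjustment lowers the pipe's frequency.
The beat rate fell, so the adjustment moved the pipe toward 517 Hz — it must have started above the reference.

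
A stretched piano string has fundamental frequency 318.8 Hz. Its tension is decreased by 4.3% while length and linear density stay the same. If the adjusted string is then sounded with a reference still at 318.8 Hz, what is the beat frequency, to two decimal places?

For a string, f ∝ √T, so the new frequency is 318.8·√0.957 = 311.8705 Hz.
f_beat = |311.8705 − 318.8| = 6.93 Hz.

6.93 Hz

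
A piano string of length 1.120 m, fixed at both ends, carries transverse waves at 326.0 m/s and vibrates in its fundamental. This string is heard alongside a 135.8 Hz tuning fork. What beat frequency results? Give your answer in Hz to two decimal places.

For a string fixed at both ends, f_n = n·v/(2L) = 1·326.0/(2·1.120) = 145.5357 Hz.
f_beat = |145.5357 − 135.8| = 9.74 Hz.

9.74 Hz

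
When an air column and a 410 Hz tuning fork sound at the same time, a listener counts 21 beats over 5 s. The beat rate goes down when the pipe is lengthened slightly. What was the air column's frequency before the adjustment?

414.2 Hz

Beat frequency = 21/5 = 4.2 Hz.
|f − 410| = 4.2, so the air column was at either 405.8 Hz or 414.2 Hz.
A longer pipe has a lower fundamental; the adjustment lowers the air column's frequency.
The beat rate fell, so the adjustment moved the air column toward 410 Hz — it must have started above the reference.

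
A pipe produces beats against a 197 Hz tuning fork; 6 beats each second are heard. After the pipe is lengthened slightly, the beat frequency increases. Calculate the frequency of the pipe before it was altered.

|f − 197| = 6, so the pipe was at either 191 Hz or 203 Hz.
A longer pipe has a lower fundamental; the adjustment lowers the pipe's frequency.
The beat rate rose, so the adjustment moved the pipe further from 197 Hz — it was already below the reference.

191 Hz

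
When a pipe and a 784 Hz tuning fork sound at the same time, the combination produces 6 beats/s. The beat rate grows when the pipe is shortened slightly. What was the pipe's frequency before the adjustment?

|f − 784| = 6, so the pipe was at either 778 Hz or 790 Hz.
A shorter pipe has a higher fundamental; the adjustment raises the pipe's frequency.
The beat rate rose, so the adjustment moved the pipe further from 784 Hz — it was already above the reference.

790 Hz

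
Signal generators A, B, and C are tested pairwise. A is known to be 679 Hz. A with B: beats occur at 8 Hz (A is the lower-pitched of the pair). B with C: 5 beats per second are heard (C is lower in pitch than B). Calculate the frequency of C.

B is above A, so f_B = 679 + 8 = 687 Hz.
C is below B, so f_C = 687 − 5 = 682 Hz.

682 Hz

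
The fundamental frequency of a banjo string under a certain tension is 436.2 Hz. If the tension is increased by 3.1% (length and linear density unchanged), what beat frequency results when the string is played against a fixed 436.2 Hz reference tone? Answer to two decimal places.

For a string, f ∝ √T, so the new frequency is 436.2·√1.031 = 442.9095 Hz.
f_beat = |442.9095 − 436.2| = 6.71 Hz.

6.71 Hz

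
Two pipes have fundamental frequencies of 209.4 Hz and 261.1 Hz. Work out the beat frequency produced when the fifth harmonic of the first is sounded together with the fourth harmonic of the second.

Fifth harmonic of the first: 5·209.4 = 1047.0 Hz.
Fourth harmonic of the second: 4·261.1 = 1044.4 Hz.
f_beat = |1047.0 − 1044.4| = 2.6 Hz.

2.6 Hz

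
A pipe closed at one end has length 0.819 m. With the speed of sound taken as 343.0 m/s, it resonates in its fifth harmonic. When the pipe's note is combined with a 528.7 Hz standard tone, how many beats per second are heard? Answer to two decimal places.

5.20 Hz

Closed pipe (odd harmonics): f_n = n·v/(4L) = 5·343.0/(4·0.819) = 523.5043 Hz.
f_beat = |523.5043 − 528.7| = 5.20 Hz.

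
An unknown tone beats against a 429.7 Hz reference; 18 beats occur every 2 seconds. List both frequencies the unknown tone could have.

420.7 Hz or 438.7 Hz

Beat frequency = 18/2 = 9 Hz.
|f − 429.7| = 9, so f = 429.7 ± 9.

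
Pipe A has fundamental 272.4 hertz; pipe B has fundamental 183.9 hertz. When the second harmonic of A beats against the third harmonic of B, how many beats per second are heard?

Second harmonic of the first: 2·272.4 = 544.8 Hz.
Third harmonic of the second: 3·183.9 = 551.7 Hz.
f_beat = |544.8 − 551.7| = 6.9 Hz.

6.9 Hz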